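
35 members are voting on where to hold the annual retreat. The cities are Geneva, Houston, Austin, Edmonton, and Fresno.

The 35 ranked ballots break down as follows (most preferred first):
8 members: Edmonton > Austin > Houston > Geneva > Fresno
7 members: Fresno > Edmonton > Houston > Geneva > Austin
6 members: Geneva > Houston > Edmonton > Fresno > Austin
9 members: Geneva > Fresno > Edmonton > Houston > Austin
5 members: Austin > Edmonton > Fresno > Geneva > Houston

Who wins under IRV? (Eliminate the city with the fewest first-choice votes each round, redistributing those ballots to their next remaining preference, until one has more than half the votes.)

Round 1: Geneva 15, Houston 0, Austin 5, Edmonton 8, Fresno 7. Houston eliminated.
Round 2: Geneva 15, Austin 5, Edmonton 8, Fresno 7. Austin eliminated.
Round 3: Geneva 15, Edmonton 13, Fresno 7. Fresno eliminated.
Round 4: Geneva 15, Edmonton 20. Edmonton has a majority (≥18).

Edmonton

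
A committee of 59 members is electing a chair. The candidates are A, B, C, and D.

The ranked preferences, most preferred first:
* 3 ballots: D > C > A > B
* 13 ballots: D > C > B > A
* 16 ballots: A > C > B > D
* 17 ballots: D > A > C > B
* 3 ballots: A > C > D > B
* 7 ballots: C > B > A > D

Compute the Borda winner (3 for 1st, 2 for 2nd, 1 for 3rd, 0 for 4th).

C

A: 3×1 + 13×0 + 16×3 + 17×2 + 3×3 + 7×1 = 101
B: 3×0 + 13×1 + 16×1 + 17×0 + 3×0 + 7×2 = 43
C: 3×2 + 13×2 + 16×2 + 17×1 + 3×2 + 7×3 = 108
D: 3×3 + 13×3 + 16×0 + 17×3 + 3×1 + 7×0 = 102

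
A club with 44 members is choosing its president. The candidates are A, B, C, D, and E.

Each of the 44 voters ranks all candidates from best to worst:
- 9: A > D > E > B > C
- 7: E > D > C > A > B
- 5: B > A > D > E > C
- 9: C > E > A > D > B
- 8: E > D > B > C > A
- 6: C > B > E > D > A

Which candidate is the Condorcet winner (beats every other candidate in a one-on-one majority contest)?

E

E vs A: 30–14
E vs B: 33–11
E vs C: 29–15
E vs D: 30–14
E beats every other candidate.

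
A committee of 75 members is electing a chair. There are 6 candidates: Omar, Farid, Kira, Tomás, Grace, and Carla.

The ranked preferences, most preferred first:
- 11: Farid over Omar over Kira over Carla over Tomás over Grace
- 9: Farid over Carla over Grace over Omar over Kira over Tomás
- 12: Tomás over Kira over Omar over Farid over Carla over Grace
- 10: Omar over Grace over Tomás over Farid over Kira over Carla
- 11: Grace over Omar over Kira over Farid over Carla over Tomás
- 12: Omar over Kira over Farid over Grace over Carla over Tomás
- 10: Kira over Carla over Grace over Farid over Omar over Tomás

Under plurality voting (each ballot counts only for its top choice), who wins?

Omar

First-place votes: Omar 22, Farid 20, Kira 10, Tomás 12, Grace 11, Carla 0.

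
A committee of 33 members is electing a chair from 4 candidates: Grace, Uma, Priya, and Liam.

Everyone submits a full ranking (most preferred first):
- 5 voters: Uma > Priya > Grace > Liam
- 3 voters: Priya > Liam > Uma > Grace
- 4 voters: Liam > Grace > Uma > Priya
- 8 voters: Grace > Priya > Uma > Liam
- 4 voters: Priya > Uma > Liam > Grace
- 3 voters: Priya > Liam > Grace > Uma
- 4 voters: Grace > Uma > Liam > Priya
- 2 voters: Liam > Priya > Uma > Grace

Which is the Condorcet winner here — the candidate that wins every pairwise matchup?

Priya vs Grace: 17–16
Priya vs Uma: 20–13
Priya vs Liam: 23–10
Priya beats every other candidate.

Priya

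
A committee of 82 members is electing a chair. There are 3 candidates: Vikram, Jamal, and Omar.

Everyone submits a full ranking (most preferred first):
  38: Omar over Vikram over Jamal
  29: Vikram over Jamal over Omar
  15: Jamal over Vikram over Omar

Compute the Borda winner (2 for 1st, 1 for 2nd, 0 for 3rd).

Vikram: 38×1 + 29×2 + 15×1 = 111
Jamal: 38×0 + 29×1 + 15×2 = 59
Omar: 38×2 + 29×0 + 15×0 = 76

Vikram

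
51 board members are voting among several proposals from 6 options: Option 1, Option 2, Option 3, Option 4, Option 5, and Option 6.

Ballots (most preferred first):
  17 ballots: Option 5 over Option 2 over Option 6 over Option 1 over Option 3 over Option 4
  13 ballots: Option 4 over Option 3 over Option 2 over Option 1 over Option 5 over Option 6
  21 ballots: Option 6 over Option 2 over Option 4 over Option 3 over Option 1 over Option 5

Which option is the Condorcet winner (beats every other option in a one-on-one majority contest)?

Option 2

Option 2 vs Option 1: 51–0
Option 2 vs Option 3: 38–13
Option 2 vs Option 4: 38–13
Option 2 vs Option 5: 34–17
Option 2 vs Option 6: 30–21
Option 2 beats every other option.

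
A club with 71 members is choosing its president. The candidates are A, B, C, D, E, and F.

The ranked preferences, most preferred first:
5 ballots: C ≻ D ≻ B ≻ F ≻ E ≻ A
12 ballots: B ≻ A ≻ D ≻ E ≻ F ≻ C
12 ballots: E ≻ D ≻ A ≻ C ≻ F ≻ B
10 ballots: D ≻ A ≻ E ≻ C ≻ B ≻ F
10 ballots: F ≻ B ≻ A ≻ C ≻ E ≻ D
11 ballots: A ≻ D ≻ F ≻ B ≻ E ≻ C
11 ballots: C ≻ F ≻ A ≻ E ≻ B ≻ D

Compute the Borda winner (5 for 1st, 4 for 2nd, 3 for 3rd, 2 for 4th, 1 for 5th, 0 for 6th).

A

A: 5×0 + 12×4 + 12×3 + 10×4 + 10×3 + 11×5 + 11×3 = 242
B: 5×3 + 12×5 + 12×0 + 10×1 + 10×4 + 11×2 + 11×1 = 158
C: 5×5 + 12×0 + 12×2 + 10×2 + 10×2 + 11×0 + 11×5 = 144
D: 5×4 + 12×3 + 12×4 + 10×5 + 10×0 + 11×4 + 11×0 = 198
E: 5×1 + 12×2 + 12×5 + 10×3 + 10×1 + 11×1 + 11×2 = 162
F: 5×2 + 12×1 + 12×1 + 10×0 + 10×5 + 11×3 + 11×4 = 161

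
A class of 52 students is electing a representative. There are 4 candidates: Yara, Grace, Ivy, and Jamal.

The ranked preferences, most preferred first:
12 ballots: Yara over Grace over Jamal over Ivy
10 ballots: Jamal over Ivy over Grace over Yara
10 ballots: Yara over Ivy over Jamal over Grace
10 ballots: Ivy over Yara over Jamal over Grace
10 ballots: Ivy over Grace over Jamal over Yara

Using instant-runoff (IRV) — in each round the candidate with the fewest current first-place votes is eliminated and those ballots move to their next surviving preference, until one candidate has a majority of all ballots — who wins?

Round 1: Yara 22, Grace 0, Ivy 20, Jamal 10. Grace eliminated.
Round 2: Yara 22, Ivy 20, Jamal 10. Jamal eliminated.
Round 3: Yara 22, Ivy 30. Ivy has a majority (≥27).

Ivy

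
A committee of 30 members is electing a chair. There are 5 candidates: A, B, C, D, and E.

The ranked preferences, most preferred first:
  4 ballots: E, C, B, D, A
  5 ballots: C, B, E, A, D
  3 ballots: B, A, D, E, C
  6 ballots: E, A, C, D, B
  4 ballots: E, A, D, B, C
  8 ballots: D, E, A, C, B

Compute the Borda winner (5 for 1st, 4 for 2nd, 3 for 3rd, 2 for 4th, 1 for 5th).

A: 4×1 + 5×2 + 3×4 + 6×4 + 4×4 + 8×3 = 90
B: 4×3 + 5×4 + 3×5 + 6×1 + 4×2 + 8×1 = 69
C: 4×4 + 5×5 + 3×1 + 6×3 + 4×1 + 8×2 = 82
D: 4×2 + 5×1 + 3×3 + 6×2 + 4×3 + 8×5 = 86
E: 4×5 + 5×3 + 3×2 + 6×5 + 4×5 + 8×4 = 123

E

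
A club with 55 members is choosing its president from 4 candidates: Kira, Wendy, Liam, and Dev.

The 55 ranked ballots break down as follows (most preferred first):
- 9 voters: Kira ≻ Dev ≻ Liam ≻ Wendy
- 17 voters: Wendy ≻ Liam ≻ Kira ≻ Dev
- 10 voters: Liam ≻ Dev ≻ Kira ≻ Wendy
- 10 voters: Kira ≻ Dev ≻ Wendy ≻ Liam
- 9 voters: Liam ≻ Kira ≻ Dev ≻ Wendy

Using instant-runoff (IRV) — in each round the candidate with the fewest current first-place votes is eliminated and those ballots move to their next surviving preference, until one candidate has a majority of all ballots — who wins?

Liam

Round 1: Kira 19, Wendy 17, Liam 19, Dev 0. Dev eliminated.
Round 2: Kira 19, Wendy 17, Liam 19. Wendy eliminated.
Round 3: Kira 19, Liam 36. Liam has a majority (≥28).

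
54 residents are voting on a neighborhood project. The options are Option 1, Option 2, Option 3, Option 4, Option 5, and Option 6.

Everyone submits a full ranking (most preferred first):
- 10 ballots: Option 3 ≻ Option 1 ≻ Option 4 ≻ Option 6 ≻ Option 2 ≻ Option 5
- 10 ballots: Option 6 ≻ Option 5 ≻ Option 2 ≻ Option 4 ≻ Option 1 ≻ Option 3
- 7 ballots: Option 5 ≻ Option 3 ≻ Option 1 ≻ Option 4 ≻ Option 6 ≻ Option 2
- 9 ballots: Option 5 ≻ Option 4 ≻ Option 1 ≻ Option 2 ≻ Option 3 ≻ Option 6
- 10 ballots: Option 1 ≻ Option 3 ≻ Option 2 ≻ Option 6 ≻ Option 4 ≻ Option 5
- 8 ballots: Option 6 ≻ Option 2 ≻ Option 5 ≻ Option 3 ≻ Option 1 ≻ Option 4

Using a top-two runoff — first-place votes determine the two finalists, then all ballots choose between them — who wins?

Option 6

Round 1 first-place votes: Option 1 10, Option 2 0, Option 3 10, Option 4 0, Option 5 16, Option 6 18. Option 6 and Option 5 advance.
Runoff: Option 6 is ranked above Option 5 on 38 ballots, Option 5 above Option 6 on 16.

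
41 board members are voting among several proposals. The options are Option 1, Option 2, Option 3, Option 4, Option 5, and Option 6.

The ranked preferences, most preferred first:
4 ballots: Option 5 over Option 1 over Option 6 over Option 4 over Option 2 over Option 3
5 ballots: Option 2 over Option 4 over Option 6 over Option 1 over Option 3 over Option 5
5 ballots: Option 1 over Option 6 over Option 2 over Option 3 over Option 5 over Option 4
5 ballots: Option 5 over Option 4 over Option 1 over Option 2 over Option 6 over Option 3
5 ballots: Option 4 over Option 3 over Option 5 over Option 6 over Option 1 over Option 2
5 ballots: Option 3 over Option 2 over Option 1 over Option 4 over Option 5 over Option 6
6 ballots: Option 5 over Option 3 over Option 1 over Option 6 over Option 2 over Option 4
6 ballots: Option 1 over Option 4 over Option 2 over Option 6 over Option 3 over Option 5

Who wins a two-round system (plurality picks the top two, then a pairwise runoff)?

Round 1 first-place votes: Option 1 11, Option 2 5, Option 3 5, Option 4 5, Option 5 15, Option 6 0. Option 5 and Option 1 advance.
Runoff: Option 5 is ranked above Option 1 on 20 ballots, Option 1 above Option 5 on 21.

Option 1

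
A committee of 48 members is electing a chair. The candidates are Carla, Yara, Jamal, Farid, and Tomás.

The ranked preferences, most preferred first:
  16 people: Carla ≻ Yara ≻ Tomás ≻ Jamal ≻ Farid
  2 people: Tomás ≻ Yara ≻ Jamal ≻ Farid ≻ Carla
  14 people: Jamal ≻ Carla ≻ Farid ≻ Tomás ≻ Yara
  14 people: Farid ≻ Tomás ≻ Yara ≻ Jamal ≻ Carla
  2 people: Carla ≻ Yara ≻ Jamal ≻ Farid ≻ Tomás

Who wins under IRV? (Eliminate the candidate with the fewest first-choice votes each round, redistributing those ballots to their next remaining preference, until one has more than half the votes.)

Jamal

Round 1: Carla 18, Yara 0, Jamal 14, Farid 14, Tomás 2. Yara eliminated.
Round 2: Carla 18, Jamal 14, Farid 14, Tomás 2. Tomás eliminated.
Round 3: Carla 18, Jamal 16, Farid 14. Farid eliminated.
Round 4: Carla 18, Jamal 30. Jamal has a majority (≥25).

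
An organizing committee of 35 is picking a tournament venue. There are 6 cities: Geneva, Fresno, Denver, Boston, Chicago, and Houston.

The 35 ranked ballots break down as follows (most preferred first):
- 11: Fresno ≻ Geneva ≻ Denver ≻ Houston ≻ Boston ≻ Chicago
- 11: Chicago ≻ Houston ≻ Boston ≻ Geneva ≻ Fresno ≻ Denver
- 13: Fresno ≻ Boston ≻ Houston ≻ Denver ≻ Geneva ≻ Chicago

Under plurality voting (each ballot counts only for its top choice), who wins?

First-place votes: Geneva 0, Fresno 24, Denver 0, Boston 0, Chicago 11, Houston 0.

Fresno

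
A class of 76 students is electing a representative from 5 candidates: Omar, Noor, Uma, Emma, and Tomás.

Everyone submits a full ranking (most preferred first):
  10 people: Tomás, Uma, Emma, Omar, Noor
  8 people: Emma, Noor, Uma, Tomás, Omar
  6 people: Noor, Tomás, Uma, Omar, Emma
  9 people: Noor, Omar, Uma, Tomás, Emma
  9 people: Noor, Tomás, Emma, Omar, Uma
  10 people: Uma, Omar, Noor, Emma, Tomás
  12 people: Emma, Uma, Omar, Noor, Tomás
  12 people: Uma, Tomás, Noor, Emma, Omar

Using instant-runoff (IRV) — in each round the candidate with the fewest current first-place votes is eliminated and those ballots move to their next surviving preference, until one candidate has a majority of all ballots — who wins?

Uma

Round 1: Omar 0, Noor 24, Uma 22, Emma 20, Tomás 10. Omar eliminated.
Round 2: Noor 24, Uma 22, Emma 20, Tomás 10. Tomás eliminated.
Round 3: Noor 24, Uma 32, Emma 20. Emma eliminated.
Round 4: Noor 32, Uma 44. Uma has a majority (≥39).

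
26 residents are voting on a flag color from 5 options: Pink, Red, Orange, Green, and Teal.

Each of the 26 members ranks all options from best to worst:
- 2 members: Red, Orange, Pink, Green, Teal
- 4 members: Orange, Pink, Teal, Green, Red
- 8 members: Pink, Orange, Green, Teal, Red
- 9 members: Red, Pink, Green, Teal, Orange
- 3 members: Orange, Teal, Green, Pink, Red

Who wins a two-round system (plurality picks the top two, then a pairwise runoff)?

Pink

Round 1 first-place votes: Pink 8, Red 11, Orange 7, Green 0, Teal 0. Red and Pink advance.
Runoff: Red is ranked above Pink on 11 ballots, Pink above Red on 15.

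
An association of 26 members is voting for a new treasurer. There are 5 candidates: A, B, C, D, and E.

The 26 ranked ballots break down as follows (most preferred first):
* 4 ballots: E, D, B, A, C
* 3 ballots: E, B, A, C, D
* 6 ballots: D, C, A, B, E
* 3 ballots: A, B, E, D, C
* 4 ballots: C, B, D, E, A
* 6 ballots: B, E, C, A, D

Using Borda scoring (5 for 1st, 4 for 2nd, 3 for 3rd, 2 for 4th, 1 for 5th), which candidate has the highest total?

A: 4×2 + 3×3 + 6×3 + 3×5 + 4×1 + 6×2 = 66
B: 4×3 + 3×4 + 6×2 + 3×4 + 4×4 + 6×5 = 94
C: 4×1 + 3×2 + 6×4 + 3×1 + 4×5 + 6×3 = 75
D: 4×4 + 3×1 + 6×5 + 3×2 + 4×3 + 6×1 = 73
E: 4×5 + 3×5 + 6×1 + 3×3 + 4×2 + 6×4 = 82

B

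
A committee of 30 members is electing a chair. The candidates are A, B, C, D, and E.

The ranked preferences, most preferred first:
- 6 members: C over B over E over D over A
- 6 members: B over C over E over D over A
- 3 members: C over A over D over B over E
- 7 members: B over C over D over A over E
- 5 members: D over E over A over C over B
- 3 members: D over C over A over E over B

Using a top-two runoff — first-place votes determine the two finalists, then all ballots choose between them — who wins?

Round 1 first-place votes: A 0, B 13, C 9, D 8, E 0. B and C advance.
Runoff: B is ranked above C on 13 ballots, C above B on 17.

C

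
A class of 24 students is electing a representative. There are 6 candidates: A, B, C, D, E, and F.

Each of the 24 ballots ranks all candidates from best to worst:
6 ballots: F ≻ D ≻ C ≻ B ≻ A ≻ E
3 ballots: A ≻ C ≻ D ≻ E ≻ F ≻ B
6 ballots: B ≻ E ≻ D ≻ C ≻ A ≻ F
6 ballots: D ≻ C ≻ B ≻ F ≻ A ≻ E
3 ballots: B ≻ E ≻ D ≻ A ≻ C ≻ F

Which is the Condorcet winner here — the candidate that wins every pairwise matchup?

D

D vs A: 21–3
D vs B: 15–9
D vs C: 21–3
D vs E: 15–9
D vs F: 18–6
D beats every other candidate.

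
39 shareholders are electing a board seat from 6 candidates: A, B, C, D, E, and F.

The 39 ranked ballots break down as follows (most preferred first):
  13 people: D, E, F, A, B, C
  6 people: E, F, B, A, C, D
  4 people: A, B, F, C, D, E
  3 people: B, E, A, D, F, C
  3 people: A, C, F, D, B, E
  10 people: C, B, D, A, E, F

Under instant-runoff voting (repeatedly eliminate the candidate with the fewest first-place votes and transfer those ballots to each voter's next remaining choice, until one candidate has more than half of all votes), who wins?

C

Round 1: A 7, B 3, C 10, D 13, E 6, F 0. F eliminated.
Round 2: A 7, B 3, C 10, D 13, E 6. B eliminated.
Round 3: A 7, C 10, D 13, E 9. A eliminated.
Round 4: C 17, D 13, E 9. E eliminated.
Round 5: C 23, D 16. C has a majority (≥20).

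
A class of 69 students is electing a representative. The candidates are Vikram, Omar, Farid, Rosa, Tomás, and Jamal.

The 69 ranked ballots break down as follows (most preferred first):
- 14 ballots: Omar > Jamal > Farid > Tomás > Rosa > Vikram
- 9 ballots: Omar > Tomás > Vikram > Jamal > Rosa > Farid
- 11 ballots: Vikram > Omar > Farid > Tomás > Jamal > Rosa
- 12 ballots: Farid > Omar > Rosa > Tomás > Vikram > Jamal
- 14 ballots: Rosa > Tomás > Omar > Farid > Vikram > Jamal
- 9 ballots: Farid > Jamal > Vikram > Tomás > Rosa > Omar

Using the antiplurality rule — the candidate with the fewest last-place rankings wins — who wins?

Last-place votes: Vikram 14, Omar 9, Farid 9, Rosa 11, Tomás 0, Jamal 26.

Tomás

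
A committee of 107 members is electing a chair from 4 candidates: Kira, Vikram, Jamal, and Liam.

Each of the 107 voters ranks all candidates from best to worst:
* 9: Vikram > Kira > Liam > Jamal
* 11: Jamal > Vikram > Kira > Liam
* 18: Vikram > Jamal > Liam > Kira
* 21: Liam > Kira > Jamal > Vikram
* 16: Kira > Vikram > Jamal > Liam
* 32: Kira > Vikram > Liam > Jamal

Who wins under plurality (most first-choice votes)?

First-place votes: Kira 48, Vikram 27, Jamal 11, Liam 21.

Kira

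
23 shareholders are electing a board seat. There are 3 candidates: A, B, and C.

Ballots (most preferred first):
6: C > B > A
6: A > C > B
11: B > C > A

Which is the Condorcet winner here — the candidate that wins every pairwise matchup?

C

C vs A: 17–6
C vs B: 12–11
C beats every other candidate.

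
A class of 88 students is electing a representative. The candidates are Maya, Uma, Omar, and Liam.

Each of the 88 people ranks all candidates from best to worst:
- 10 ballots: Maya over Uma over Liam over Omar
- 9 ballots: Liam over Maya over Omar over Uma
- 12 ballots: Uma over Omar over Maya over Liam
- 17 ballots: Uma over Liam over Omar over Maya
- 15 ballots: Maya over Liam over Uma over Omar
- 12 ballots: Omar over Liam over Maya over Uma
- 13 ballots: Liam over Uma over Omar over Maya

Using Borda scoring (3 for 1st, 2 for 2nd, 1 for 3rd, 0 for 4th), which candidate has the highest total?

Maya: 10×3 + 9×2 + 12×1 + 17×0 + 15×3 + 12×1 + 13×0 = 117
Uma: 10×2 + 9×0 + 12×3 + 17×3 + 15×1 + 12×0 + 13×2 = 148
Omar: 10×0 + 9×1 + 12×2 + 17×1 + 15×0 + 12×3 + 13×1 = 99
Liam: 10×1 + 9×3 + 12×0 + 17×2 + 15×2 + 12×2 + 13×3 = 164

Liam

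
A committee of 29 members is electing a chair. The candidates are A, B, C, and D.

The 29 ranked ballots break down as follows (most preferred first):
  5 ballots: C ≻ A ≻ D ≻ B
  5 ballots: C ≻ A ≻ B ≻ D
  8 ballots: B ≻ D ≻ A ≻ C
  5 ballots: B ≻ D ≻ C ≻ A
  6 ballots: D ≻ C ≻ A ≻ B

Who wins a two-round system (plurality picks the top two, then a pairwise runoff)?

Round 1 first-place votes: A 0, B 13, C 10, D 6. B and C advance.
Runoff: B is ranked above C on 13 ballots, C above B on 16.

C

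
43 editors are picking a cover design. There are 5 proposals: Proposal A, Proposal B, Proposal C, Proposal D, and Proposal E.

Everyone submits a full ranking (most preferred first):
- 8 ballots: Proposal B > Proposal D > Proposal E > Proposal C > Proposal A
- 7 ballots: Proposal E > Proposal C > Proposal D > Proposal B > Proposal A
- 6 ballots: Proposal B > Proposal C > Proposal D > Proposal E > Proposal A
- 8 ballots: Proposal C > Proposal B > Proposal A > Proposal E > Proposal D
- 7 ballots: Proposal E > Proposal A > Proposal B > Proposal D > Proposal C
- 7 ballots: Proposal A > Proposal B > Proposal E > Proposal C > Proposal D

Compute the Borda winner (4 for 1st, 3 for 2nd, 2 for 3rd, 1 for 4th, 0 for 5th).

Proposal B

Proposal A: 8×0 + 7×0 + 6×0 + 8×2 + 7×3 + 7×4 = 65
Proposal B: 8×4 + 7×1 + 6×4 + 8×3 + 7×2 + 7×3 = 122
Proposal C: 8×1 + 7×3 + 6×3 + 8×4 + 7×0 + 7×1 = 86
Proposal D: 8×3 + 7×2 + 6×2 + 8×0 + 7×1 + 7×0 = 57
Proposal E: 8×2 + 7×4 + 6×1 + 8×1 + 7×4 + 7×2 = 100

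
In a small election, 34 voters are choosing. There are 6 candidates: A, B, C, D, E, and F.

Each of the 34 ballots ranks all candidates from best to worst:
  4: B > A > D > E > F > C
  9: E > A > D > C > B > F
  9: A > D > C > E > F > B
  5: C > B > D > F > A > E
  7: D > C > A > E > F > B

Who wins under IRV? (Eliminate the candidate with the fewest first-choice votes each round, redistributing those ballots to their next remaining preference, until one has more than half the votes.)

Round 1: A 9, B 4, C 5, D 7, E 9, F 0. F eliminated.
Round 2: A 9, B 4, C 5, D 7, E 9. B eliminated.
Round 3: A 13, C 5, D 7, E 9. C eliminated.
Round 4: A 13, D 12, E 9. E eliminated.
Round 5: A 22, D 12. A has a majority (≥18).

A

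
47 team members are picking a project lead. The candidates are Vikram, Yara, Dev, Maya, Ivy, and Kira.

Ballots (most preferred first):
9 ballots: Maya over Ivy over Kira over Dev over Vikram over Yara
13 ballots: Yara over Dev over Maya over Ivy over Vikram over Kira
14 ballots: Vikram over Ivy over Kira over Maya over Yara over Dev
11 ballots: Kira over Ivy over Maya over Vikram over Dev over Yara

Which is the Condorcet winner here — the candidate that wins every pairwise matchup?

Ivy

Ivy vs Vikram: 33–14
Ivy vs Yara: 34–13
Ivy vs Dev: 34–13
Ivy vs Maya: 25–22
Ivy vs Kira: 36–11
Ivy beats every other candidate.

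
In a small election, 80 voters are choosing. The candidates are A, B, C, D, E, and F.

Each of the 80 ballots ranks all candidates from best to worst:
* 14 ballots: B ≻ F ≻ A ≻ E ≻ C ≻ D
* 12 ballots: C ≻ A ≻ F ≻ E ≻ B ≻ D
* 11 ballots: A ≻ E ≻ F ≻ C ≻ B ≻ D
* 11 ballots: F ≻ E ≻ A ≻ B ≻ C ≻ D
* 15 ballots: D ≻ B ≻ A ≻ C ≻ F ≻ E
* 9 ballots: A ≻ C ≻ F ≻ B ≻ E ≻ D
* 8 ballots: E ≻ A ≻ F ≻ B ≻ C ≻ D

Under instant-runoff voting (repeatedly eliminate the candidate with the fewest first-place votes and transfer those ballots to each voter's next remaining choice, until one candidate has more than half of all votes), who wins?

Round 1: A 20, B 14, C 12, D 15, E 8, F 11. E eliminated.
Round 2: A 28, B 14, C 12, D 15, F 11. F eliminated.
Round 3: A 39, B 14, C 12, D 15. C eliminated.
Round 4: A 51, B 14, D 15. A has a majority (≥41).

A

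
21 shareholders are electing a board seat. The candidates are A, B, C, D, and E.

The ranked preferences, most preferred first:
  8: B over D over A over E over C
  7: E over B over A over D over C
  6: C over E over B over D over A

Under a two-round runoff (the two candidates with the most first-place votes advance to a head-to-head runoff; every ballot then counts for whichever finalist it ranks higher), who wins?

Round 1 first-place votes: A 0, B 8, C 6, D 0, E 7. B and E advance.
Runoff: B is ranked above E on 8 ballots, E above B on 13.

E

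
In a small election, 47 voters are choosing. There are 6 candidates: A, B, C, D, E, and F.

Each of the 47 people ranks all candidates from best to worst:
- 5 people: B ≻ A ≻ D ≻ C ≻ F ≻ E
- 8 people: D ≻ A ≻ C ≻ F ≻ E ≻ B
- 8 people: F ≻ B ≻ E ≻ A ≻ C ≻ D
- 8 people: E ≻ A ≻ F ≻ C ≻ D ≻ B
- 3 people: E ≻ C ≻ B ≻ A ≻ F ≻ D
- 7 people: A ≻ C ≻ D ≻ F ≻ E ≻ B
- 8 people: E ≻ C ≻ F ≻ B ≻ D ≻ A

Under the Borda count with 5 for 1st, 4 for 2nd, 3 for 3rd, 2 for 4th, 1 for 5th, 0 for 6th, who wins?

A: 5×4 + 8×4 + 8×2 + 8×4 + 3×2 + 7×5 + 8×0 = 141
B: 5×5 + 8×0 + 8×4 + 8×0 + 3×3 + 7×0 + 8×2 = 82
C: 5×2 + 8×3 + 8×1 + 8×2 + 3×4 + 7×4 + 8×4 = 130
D: 5×3 + 8×5 + 8×0 + 8×1 + 3×0 + 7×3 + 8×1 = 92
E: 5×0 + 8×1 + 8×3 + 8×5 + 3×5 + 7×1 + 8×5 = 134
F: 5×1 + 8×2 + 8×5 + 8×3 + 3×1 + 7×2 + 8×3 = 126

A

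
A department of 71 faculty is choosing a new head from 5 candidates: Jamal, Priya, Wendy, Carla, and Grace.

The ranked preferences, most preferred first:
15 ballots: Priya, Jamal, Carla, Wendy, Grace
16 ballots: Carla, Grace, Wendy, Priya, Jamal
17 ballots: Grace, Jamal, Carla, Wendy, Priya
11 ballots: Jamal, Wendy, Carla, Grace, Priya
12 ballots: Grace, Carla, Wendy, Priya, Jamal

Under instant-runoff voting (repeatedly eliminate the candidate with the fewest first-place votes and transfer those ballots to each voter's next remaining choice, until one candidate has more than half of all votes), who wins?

Carla

Round 1: Jamal 11, Priya 15, Wendy 0, Carla 16, Grace 29. Wendy eliminated.
Round 2: Jamal 11, Priya 15, Carla 16, Grace 29. Jamal eliminated.
Round 3: Priya 15, Carla 27, Grace 29. Priya eliminated.
Round 4: Carla 42, Grace 29. Carla has a majority (≥36).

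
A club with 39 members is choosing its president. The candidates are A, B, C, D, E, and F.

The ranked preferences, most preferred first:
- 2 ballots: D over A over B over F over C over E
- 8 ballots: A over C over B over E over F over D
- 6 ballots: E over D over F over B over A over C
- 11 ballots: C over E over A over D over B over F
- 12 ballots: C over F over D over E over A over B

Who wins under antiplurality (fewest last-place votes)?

Last-place votes: A 0, B 12, C 6, D 8, E 2, F 11.

A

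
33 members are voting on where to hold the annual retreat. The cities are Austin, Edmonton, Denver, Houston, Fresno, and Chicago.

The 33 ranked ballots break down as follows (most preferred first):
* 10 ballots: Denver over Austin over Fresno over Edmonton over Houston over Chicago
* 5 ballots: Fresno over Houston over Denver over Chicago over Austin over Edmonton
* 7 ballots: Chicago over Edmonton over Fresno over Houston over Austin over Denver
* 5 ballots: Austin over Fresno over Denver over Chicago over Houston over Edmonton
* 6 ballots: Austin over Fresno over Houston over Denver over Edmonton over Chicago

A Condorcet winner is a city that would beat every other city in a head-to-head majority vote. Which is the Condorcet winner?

Austin vs Edmonton: 26–7
Austin vs Denver: 18–15
Austin vs Houston: 21–12
Austin vs Fresno: 21–12
Austin vs Chicago: 21–12
Austin beats every other city.

Austin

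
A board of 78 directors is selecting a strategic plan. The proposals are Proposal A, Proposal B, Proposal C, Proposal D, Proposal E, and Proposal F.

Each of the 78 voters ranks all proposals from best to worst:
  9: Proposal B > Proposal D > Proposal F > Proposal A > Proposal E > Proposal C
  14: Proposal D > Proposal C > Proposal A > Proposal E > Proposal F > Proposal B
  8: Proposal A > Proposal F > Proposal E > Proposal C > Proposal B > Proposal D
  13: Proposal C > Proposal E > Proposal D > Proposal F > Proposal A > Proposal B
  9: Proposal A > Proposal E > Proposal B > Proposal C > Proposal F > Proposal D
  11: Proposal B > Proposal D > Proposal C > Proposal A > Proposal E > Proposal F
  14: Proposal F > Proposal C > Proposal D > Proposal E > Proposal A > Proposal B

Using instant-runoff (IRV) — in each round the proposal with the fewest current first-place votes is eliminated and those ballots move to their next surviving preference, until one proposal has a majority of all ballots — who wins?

Proposal D

Round 1: Proposal A 17, Proposal B 20, Proposal C 13, Proposal D 14, Proposal E 0, Proposal F 14. Proposal E eliminated.
Round 2: Proposal A 17, Proposal B 20, Proposal C 13, Proposal D 14, Proposal F 14. Proposal C eliminated.
Round 3: Proposal A 17, Proposal B 20, Proposal D 27, Proposal F 14. Proposal F eliminated.
Round 4: Proposal A 17, Proposal B 20, Proposal D 41. Proposal D has a majority (≥40).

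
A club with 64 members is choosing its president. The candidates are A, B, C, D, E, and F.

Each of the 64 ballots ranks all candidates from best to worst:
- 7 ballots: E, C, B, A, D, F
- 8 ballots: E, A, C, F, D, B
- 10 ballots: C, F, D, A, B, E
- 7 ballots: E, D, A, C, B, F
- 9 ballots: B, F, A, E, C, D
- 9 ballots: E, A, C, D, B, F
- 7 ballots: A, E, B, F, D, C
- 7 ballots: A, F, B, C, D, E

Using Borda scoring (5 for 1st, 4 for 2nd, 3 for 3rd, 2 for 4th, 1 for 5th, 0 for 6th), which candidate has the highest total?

A

A: 7×2 + 8×4 + 10×2 + 7×3 + 9×3 + 9×4 + 7×5 + 7×5 = 220
B: 7×3 + 8×0 + 10×1 + 7×1 + 9×5 + 9×1 + 7×3 + 7×3 = 134
C: 7×4 + 8×3 + 10×5 + 7×2 + 9×1 + 9×3 + 7×0 + 7×2 = 166
D: 7×1 + 8×1 + 10×3 + 7×4 + 9×0 + 9×2 + 7×1 + 7×1 = 105
E: 7×5 + 8×5 + 10×0 + 7×5 + 9×2 + 9×5 + 7×4 + 7×0 = 201
F: 7×0 + 8×2 + 10×4 + 7×0 + 9×4 + 9×0 + 7×2 + 7×4 = 134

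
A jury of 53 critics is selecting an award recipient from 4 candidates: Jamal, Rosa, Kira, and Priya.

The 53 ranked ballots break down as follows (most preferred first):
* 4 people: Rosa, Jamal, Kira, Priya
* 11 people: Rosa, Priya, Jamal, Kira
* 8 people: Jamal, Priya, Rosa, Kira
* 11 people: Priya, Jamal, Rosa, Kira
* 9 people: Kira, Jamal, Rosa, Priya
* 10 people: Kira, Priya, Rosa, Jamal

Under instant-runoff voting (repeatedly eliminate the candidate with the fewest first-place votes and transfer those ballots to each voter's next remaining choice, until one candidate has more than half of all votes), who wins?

Priya

Round 1: Jamal 8, Rosa 15, Kira 19, Priya 11. Jamal eliminated.
Round 2: Rosa 15, Kira 19, Priya 19. Rosa eliminated.
Round 3: Kira 23, Priya 30. Priya has a majority (≥27).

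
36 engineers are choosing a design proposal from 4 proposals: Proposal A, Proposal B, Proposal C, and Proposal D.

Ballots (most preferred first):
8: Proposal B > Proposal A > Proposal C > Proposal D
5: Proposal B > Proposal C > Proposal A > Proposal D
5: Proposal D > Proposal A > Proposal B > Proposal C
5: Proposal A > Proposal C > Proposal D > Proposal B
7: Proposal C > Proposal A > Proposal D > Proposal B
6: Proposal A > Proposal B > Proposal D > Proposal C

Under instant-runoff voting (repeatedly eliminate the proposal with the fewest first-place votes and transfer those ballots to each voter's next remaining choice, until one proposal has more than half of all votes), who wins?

Round 1: Proposal A 11, Proposal B 13, Proposal C 7, Proposal D 5. Proposal D eliminated.
Round 2: Proposal A 16, Proposal B 13, Proposal C 7. Proposal C eliminated.
Round 3: Proposal A 23, Proposal B 13. Proposal A has a majority (≥19).

Proposal A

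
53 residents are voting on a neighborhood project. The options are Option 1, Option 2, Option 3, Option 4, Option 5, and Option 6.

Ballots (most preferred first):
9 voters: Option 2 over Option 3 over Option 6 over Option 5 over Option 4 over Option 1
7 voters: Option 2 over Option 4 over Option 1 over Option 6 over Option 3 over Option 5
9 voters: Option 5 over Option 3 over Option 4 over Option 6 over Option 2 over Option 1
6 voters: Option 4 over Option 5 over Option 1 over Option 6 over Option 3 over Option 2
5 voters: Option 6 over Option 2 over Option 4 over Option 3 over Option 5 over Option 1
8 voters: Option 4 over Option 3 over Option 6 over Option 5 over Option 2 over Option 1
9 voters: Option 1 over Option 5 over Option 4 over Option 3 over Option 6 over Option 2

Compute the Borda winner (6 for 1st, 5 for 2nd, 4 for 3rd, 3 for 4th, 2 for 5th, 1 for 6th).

Option 1: 9×1 + 7×4 + 9×1 + 6×4 + 5×1 + 8×1 + 9×6 = 137
Option 2: 9×6 + 7×6 + 9×2 + 6×1 + 5×5 + 8×2 + 9×1 = 170
Option 3: 9×5 + 7×2 + 9×5 + 6×2 + 5×3 + 8×5 + 9×3 = 198
Option 4: 9×2 + 7×5 + 9×4 + 6×6 + 5×4 + 8×6 + 9×4 = 229
Option 5: 9×3 + 7×1 + 9×6 + 6×5 + 5×2 + 8×3 + 9×5 = 197
Option 6: 9×4 + 7×3 + 9×3 + 6×3 + 5×6 + 8×4 + 9×2 = 182

Option 4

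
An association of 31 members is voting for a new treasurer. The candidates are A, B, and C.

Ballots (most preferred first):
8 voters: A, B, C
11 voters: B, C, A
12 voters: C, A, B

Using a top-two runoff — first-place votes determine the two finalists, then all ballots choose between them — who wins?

Round 1 first-place votes: A 8, B 11, C 12. C and B advance.
Runoff: C is ranked above B on 12 ballots, B above C on 19.

B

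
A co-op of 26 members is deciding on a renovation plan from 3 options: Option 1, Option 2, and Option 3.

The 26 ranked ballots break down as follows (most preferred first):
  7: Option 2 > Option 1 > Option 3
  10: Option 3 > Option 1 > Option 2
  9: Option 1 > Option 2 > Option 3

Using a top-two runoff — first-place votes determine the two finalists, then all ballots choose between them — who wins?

Round 1 first-place votes: Option 1 9, Option 2 7, Option 3 10. Option 3 and Option 1 advance.
Runoff: Option 3 is ranked above Option 1 on 10 ballots, Option 1 above Option 3 on 16.

Option 1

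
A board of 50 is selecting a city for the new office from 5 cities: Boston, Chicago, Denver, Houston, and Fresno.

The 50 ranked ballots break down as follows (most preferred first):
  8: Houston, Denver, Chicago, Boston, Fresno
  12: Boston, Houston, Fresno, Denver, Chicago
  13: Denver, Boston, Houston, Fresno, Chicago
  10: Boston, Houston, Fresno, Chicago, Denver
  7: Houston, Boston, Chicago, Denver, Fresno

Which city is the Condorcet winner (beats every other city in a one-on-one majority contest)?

Boston vs Chicago: 42–8
Boston vs Denver: 29–21
Boston vs Houston: 35–15
Boston vs Fresno: 50–0
Boston beats every other city.

Boston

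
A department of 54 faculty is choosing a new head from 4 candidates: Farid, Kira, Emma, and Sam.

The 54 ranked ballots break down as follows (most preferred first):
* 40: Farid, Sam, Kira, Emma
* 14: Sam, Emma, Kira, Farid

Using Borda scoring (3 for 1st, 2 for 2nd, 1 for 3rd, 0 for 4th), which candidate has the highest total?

Farid: 40×3 + 14×0 = 120
Kira: 40×1 + 14×1 = 54
Emma: 40×0 + 14×2 = 28
Sam: 40×2 + 14×3 = 122

Sam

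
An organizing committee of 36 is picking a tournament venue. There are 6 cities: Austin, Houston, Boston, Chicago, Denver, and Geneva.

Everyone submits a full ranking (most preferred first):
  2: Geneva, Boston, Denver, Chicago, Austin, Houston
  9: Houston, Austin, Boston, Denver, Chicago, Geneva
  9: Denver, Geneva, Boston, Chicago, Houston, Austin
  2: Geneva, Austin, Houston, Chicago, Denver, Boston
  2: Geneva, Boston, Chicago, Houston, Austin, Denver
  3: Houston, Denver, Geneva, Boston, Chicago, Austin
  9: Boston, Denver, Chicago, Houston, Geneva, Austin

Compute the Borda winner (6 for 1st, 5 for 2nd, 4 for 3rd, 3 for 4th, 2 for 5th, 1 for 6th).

Boston

Austin: 2×2 + 9×5 + 9×1 + 2×5 + 2×2 + 3×1 + 9×1 = 84
Houston: 2×1 + 9×6 + 9×2 + 2×4 + 2×3 + 3×6 + 9×3 = 133
Boston: 2×5 + 9×4 + 9×4 + 2×1 + 2×5 + 3×3 + 9×6 = 157
Chicago: 2×3 + 9×2 + 9×3 + 2×3 + 2×4 + 3×2 + 9×4 = 107
Denver: 2×4 + 9×3 + 9×6 + 2×2 + 2×1 + 3×5 + 9×5 = 155
Geneva: 2×6 + 9×1 + 9×5 + 2×6 + 2×6 + 3×4 + 9×2 = 120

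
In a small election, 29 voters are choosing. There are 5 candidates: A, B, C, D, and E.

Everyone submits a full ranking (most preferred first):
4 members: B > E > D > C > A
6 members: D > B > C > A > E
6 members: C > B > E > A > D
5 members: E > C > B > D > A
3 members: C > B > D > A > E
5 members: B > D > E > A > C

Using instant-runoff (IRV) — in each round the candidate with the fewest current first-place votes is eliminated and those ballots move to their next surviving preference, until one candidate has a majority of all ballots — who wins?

B

Round 1: A 0, B 9, C 9, D 6, E 5. A eliminated.
Round 2: B 9, C 9, D 6, E 5. E eliminated.
Round 3: B 9, C 14, D 6. D eliminated.
Round 4: B 15, C 14. B has a majority (≥15).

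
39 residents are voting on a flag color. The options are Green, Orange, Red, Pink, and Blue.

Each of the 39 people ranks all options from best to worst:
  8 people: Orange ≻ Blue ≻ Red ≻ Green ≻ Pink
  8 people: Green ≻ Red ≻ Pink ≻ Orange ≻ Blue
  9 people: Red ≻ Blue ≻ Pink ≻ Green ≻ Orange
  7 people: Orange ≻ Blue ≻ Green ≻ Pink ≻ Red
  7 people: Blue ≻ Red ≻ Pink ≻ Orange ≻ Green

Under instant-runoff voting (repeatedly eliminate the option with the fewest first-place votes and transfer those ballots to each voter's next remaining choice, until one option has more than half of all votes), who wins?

Round 1: Green 8, Orange 15, Red 9, Pink 0, Blue 7. Pink eliminated.
Round 2: Green 8, Orange 15, Red 9, Blue 7. Blue eliminated.
Round 3: Green 8, Orange 15, Red 16. Green eliminated.
Round 4: Orange 15, Red 24. Red has a majority (≥20).

Red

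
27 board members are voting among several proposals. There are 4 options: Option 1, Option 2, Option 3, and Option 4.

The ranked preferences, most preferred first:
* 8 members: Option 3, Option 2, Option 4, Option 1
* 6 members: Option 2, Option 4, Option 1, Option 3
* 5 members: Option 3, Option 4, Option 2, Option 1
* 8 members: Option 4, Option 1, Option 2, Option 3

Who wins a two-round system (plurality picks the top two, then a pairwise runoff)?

Option 4

Round 1 first-place votes: Option 1 0, Option 2 6, Option 3 13, Option 4 8. Option 3 and Option 4 advance.
Runoff: Option 3 is ranked above Option 4 on 13 ballots, Option 4 above Option 3 on 14.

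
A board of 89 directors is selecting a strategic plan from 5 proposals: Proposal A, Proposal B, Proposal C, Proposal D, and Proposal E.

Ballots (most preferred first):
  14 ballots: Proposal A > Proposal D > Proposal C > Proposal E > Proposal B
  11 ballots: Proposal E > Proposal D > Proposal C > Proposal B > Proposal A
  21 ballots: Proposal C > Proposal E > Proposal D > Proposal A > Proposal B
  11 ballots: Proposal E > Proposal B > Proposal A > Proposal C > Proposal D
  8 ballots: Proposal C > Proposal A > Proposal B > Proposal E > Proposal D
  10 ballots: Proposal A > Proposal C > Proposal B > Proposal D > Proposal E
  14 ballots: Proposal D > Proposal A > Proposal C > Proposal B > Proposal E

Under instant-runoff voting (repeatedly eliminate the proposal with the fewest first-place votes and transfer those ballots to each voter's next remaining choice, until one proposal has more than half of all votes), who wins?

Round 1: Proposal A 24, Proposal B 0, Proposal C 29, Proposal D 14, Proposal E 22. Proposal B eliminated.
Round 2: Proposal A 24, Proposal C 29, Proposal D 14, Proposal E 22. Proposal D eliminated.
Round 3: Proposal A 38, Proposal C 29, Proposal E 22. Proposal E eliminated.
Round 4: Proposal A 49, Proposal C 40. Proposal A has a majority (≥45).

Proposal A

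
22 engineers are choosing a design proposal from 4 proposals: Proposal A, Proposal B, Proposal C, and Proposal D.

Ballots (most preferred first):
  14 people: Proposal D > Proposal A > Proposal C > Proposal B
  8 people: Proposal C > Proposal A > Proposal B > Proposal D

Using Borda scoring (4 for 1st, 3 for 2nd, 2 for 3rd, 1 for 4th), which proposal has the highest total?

Proposal A

Proposal A: 14×3 + 8×3 = 66
Proposal B: 14×1 + 8×2 = 30
Proposal C: 14×2 + 8×4 = 60
Proposal D: 14×4 + 8×1 = 64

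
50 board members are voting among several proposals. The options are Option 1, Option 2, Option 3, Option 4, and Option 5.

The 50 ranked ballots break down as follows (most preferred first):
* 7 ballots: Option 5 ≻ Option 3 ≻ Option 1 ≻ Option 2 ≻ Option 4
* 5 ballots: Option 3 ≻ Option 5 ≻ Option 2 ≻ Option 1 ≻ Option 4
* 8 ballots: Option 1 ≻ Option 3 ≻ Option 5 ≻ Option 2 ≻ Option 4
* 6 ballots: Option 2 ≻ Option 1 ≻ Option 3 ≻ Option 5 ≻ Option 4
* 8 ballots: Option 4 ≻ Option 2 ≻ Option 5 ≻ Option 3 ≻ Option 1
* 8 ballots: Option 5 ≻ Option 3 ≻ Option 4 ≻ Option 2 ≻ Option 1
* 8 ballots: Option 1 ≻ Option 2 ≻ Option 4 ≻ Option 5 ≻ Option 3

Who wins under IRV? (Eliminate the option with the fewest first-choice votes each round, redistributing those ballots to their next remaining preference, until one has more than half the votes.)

Option 5

Round 1: Option 1 16, Option 2 6, Option 3 5, Option 4 8, Option 5 15. Option 3 eliminated.
Round 2: Option 1 16, Option 2 6, Option 4 8, Option 5 20. Option 2 eliminated.
Round 3: Option 1 22, Option 4 8, Option 5 20. Option 4 eliminated.
Round 4: Option 1 22, Option 5 28. Option 5 has a majority (≥26).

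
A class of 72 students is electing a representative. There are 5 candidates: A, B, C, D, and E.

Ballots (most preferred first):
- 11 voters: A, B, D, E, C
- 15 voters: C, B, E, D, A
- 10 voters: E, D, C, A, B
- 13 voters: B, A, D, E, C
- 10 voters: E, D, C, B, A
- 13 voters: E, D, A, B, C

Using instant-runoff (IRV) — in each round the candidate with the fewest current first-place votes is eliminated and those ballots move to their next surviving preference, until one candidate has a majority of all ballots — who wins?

Round 1: A 11, B 13, C 15, D 0, E 33. D eliminated.
Round 2: A 11, B 13, C 15, E 33. A eliminated.
Round 3: B 24, C 15, E 33. C eliminated.
Round 4: B 39, E 33. B has a majority (≥37).

B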